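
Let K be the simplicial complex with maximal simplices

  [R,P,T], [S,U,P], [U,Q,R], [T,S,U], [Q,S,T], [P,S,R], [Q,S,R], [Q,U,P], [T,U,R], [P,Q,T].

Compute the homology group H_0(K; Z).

H_0 ≅ Z.

Take the total order P < Q < R < S < T < U on the vertex set. Then K (dimension 2) consists of the simplices:

  0-simplices (6): P, Q, R, S, T, U
  1-simplices (15): PQ, PR, PS, PT, PU, QR, QS, QT, QU, RS, RT, RU, ST, SU, TU
  2-simplices (10): PQT, PQU, PRS, PRT, PSU, QRS, QRU, QST, RTU, STU

Hence C_0 ≅ Z^6, C_1 ≅ Z^15, C_2 ≅ Z^10.

The boundary map ∂_1: C_1 → C_0 maps an edge to its endpoints' difference, ∂[p,q] = q − p. For instance
  ∂TU = U − T.
As a 6×15 matrix over Z this has rank 5, with invariant factors (1,1,1,1,1).

The boundary map ∂_2: C_2 → C_1 acts by ∂[p,q,r] = [q,r] − [p,r] + [p,q]. For instance
  ∂STU = TU − SU + ST,
  ∂QST = ST − QT + QS.
The resulting 15×10 matrix has rank 10, and its Smith normal form has invariant factors (1,1,1,1,1,1,1,1,1,2).

Now H_k = ker ∂_k / im ∂_{k+1}, so:

  H_0: rank C_0 − rank ∂_1 = 6 − 5 = 1, and the invariant factors of ∂_1 are all 1, so H_0 ≅ Z.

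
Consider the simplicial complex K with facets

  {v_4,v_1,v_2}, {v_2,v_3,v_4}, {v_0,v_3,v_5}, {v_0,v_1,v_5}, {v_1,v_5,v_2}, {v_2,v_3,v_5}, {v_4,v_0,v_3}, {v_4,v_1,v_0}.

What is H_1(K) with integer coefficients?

Order the vertices as v_0 < v_1 < v_2 < v_3 < v_4 < v_5. Listing each simplex with vertices in this order, K has dimension 2 with simplices:

  0-simplices (6): [v_0], [v_1], [v_2], [v_3], [v_4], [v_5]
  1-simplices (12): [v_0,v_1], [v_0,v_3], [v_0,v_4], [v_0,v_5], [v_1,v_2], [v_1,v_4], [v_1,v_5], [v_2,v_3], [v_2,v_4], [v_2,v_5], [v_3,v_4], [v_3,v_5]
  2-simplices (8): [v_0,v_1,v_4], [v_0,v_1,v_5], [v_0,v_3,v_4], [v_0,v_3,v_5], [v_1,v_2,v_4], [v_1,v_2,v_5], [v_2,v_3,v_4], [v_2,v_3,v_5]

so the chain groups are C_0 ≅ Z^6, C_1 ≅ Z^12, C_2 ≅ Z^8.

The boundary map ∂_1: C_1 → C_0 maps an edge to its endpoints' difference, ∂[p,q] = q − p. For instance
  ∂[v_2,v_3] = [v_3] − [v_2].
As a 6×12 matrix over Z this has rank 5, with invariant factors (1,1,1,1,1).

∂_2: C_2 → C_1 sends each 2-simplex [p,q,r] to [q,r] − [p,r] + [p,q]. For instance
  ∂[v_1,v_2,v_5] = [v_2,v_5] − [v_1,v_5] + [v_1,v_2],
  ∂[v_2,v_3,v_4] = [v_3,v_4] − [v_2,v_4] + [v_2,v_3].
The resulting 12×8 matrix has rank 7, and its Smith normal form has invariant factors (1,1,1,1,1,1,1).

Reading off H_k = ker ∂_k / im ∂_{k+1}:

  H_1: rank ker ∂_1 − rank ∂_2 = (12 − 5) − 7 = 0, and the invariant factors of ∂_2 are all 1, so H_1 ≅ 0.

H_1 ≅ 0.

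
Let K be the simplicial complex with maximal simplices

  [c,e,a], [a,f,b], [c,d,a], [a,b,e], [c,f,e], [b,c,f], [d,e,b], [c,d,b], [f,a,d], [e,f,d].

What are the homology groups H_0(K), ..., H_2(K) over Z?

H_0 ≅ Z,  H_1 ≅ Z/2,  H_2 = 0.

We work with the vertex ordering a < b < c < d < e < f. The simplices of K, each written with vertices in increasing order, are:

  0-simplices (6): a, b, c, d, e, f
  1-simplices (15): ab, ac, ad, ae, af, bc, bd, be, bf, cd, ce, cf, de, df, ef
  2-simplices (10): abe, abf, acd, ace, adf, bcd, bcf, bde, cef, def

Hence C_0 ≅ Z^6, C_1 ≅ Z^15, C_2 ≅ Z^10.

Boundary ∂_1: C_1 → C_0 sends each edge [p,q] (with p < q) to q − p. For instance
  ∂ac = c − a.
This gives a 6×15 integer matrix of rank 5; reducing to Smith normal form yields diagonal entries (1,1,1,1,1).

∂_2: C_2 → C_1 sends each 2-simplex [p,q,r] to [q,r] − [p,r] + [p,q]. For instance
  ∂ace = ce − ae + ac,
  ∂cef = ef − cf + ce.
This gives a 15×10 integer matrix of rank 10; reducing to Smith normal form yields diagonal entries (1,1,1,1,1,1,1,1,1,2).

Now H_k = ker ∂_k / im ∂_{k+1}, so:

  H_0: rank C_0 − rank ∂_1 = 6 − 5 = 1, and the invariant factors of ∂_1 are all 1, so H_0 ≅ Z.
  H_1: rank ker ∂_1 − rank ∂_2 = (15 − 5) − 10 = 0, and ∂_2 has invariant factor 2 > 1, so H_1 ≅ Z/2.
  H_2: rank ker ∂_2 − rank ∂_3 = (10 − 10) − 0 = 0, and there is no ∂_3, so H_2 ≅ 0.

(K is a triangulation of the real projective plane RP^2.)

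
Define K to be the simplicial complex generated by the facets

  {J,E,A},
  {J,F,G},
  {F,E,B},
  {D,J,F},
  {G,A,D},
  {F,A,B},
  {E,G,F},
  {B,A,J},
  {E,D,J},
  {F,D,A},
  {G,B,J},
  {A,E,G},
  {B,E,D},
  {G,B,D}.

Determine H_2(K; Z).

We work with the vertex ordering A < B < D < E < F < G < J. The simplices of K, each written with vertices in increasing order, are:

  0-simplices (7): A, B, D, E, F, G, J
  1-simplices (21): AB, AD, AE, AF, AG, AJ, BD, BE, BF, BG, BJ, DE, DF, DG, DJ, EF, EG, EJ, FG, FJ, GJ
  2-simplices (14): ABF, ABJ, ADF, ADG, AEG, AEJ, BDE, BDG, BEF, BGJ, DEJ, DFJ, EFG, FGJ

giving chain groups C_0 ≅ Z^7, C_1 ≅ Z^21, C_2 ≅ Z^14.

The boundary map ∂_1: C_1 → C_0 maps an edge to its endpoints' difference, ∂[p,q] = q − p. For instance
  ∂DF = F − D.
The 7×21 boundary matrix has rank 6 and Smith normal form diag(1,1,1,1,1,1).

∂_2: C_2 → C_1 acts by ∂[p,q,r] = [q,r] − [p,r] + [p,q]. For instance
  ∂BGJ = GJ − BJ + BG,
  ∂ADG = DG − AG + AD.
As a 21×14 matrix over Z this has rank 13, with invariant factors (1,1,1,1,1,1,1,1,1,1,1,1,1).

Computing H_k = (kernel of ∂_k) / (image of ∂_{k+1}):

  H_2: rank ker ∂_2 − rank ∂_3 = (14 − 13) − 0 = 1, and there is no ∂_3, so H_2 = Z.

H_2 ≅ Z.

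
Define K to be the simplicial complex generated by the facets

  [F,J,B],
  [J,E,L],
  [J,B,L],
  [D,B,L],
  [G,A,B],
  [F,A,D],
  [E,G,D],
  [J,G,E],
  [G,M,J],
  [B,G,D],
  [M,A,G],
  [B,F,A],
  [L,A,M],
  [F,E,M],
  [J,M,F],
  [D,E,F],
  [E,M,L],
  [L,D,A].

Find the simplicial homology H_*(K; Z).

H_0 ≅ Z,  H_1 ≅ Z × Z/2,  H_2 = 0.

We work with the vertex ordering A < B < D < E < F < G < J < L < M. The simplices of K, each written with vertices in increasing order, are:

  0-simplices (9): A, B, D, E, F, G, J, L, M
  1-simplices (27): AB, AD, AF, AG, AL, AM, BD, BF, BG, BJ, BL, DE, DF, DG, DL, EF, EG, EJ, EL, EM, FJ, FM, GJ, GM, JL, JM, LM
  2-simplices (18): ABF, ABG, ADF, ADL, AGM, ALM, BDG, BDL, BFJ, BJL, DEF, DEG, EFM, EGJ, EJL, ELM, FJM, GJM

so the chain groups are C_0 ≅ Z^9, C_1 ≅ Z^27, C_2 ≅ Z^18.

Boundary ∂_1: C_1 → C_0 sends each edge [p,q] (with p < q) to q − p. For instance
  ∂DL = L − D.
The resulting 9×27 matrix has rank 8, and its Smith normal form has invariant factors (1,1,1,1,1,1,1,1).

The boundary map ∂_2: C_2 → C_1 maps a triangle to the signed sum of its edges. For instance
  ∂BDL = DL − BL + BD,
  ∂AGM = GM − AM + AG.
This gives a 27×18 integer matrix of rank 18; reducing to Smith normal form yields diagonal entries (1,1,1,1,1,1,1,1,1,1,1,1,1,1,1,1,1,2).

From H_k ≅ ker(∂_k) / im(∂_{k+1}) we obtain:

  H_0: rank C_0 − rank ∂_1 = 9 − 8 = 1, and the invariant factors of ∂_1 are all 1, so H_0 ≅ Z.
  H_1: rank ker ∂_1 − rank ∂_2 = (27 − 8) − 18 = 1, and ∂_2 has invariant factor 2 > 1, so H_1 ≅ Z × Z/2.
  H_2: rank ker ∂_2 − rank ∂_3 = (18 − 18) − 0 = 0, and there is no ∂_3, so H_2 ≅ 0.

As a check, the Euler characteristic is 9 − 27 + 18 = 0, which agrees with 1 − 1 + 0 = 0.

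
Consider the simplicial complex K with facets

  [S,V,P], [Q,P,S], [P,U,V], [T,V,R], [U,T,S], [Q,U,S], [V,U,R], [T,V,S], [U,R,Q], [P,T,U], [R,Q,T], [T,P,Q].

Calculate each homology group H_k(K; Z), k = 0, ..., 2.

K has 7 vertices, 18 edges, 12 triangles.
rank ∂_0 = 0, rank ∂_1 = 6 ⇒ b_0 = 7 − 0 − 6 = 1; all invariant factors of ∂_1 are 1 so no torsion. So H_0 ≅ Z.
rank ∂_1 = 6, rank ∂_2 = 12 ⇒ b_1 = 18 − 6 − 12 = 0; ∂_2 has invariant factor(s) [2] giving torsion. So H_1 ≅ Z/2.
rank ∂_2 = 12, rank ∂_3 = 0 ⇒ b_2 = 12 − 12 − 0 = 0. So H_2 ≅ 0.

H_0 = Z,  H_1 = Z/2,  H_2 = 0.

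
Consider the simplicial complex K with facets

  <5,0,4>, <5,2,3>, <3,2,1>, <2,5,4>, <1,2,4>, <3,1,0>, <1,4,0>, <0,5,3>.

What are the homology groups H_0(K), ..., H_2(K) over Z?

H_0 ≅ Z,  H_1 = 0,  H_2 ≅ Z.

K has 6 vertices, 12 edges, 8 triangles.
rank ∂_0 = 0, rank ∂_1 = 5 ⇒ b_0 = 6 − 0 − 5 = 1; all invariant factors of ∂_1 are 1 so no torsion. So H_0 ≅ Z.
rank ∂_1 = 5, rank ∂_2 = 7 ⇒ b_1 = 12 − 5 − 7 = 0; all invariant factors of ∂_2 are 1 so no torsion. So H_1 ≅ 0.
rank ∂_2 = 7, rank ∂_3 = 0 ⇒ b_2 = 8 − 7 − 0 = 1. So H_2 ≅ Z.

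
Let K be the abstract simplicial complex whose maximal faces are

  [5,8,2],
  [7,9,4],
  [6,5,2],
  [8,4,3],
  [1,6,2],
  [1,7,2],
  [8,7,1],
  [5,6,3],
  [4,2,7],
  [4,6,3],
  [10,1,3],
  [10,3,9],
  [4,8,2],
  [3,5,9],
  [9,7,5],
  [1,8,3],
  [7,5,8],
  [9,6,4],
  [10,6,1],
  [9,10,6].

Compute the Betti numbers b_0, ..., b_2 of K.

We work with the vertex ordering 1 < 2 < 3 < 4 < 5 < 6 < 7 < 8 < 9 < 10. The simplices of K, each written with vertices in increasing order, are:

  0-simplices (10): [1], [2], [3], [4], [5], [6], [7], [8], [9], [10]
  1-simplices (30): (30 of them)
  2-simplices (20): (20 of them)

Hence C_0 ≅ Z^10, C_1 ≅ Z^30, C_2 ≅ Z^20.

∂_1: C_1 → C_0 is given by ∂[p,q] = [q] − [p].
The 10×30 boundary matrix has rank 9 and Smith normal form diag(1,1,1,1,1,1,1,1,1).

The boundary map ∂_2: C_2 → C_1 acts by ∂[p,q,r] = [q,r] − [p,r] + [p,q]. For instance
  ∂[1,7,8] = [7,8] − [1,8] + [1,7],
  ∂[4,6,9] = [6,9] − [4,9] + [4,6].
As a 30×20 matrix over Z this has rank 20, with invariant factors (1,1,1,1,1,1,1,1,1,1,1,1,1,1,1,1,1,1,1,2).

Computing H_k = (kernel of ∂_k) / (image of ∂_{k+1}):

  H_0: rank C_0 − rank ∂_1 = 10 − 9 = 1, and the invariant factors of ∂_1 are all 1, so H_0 = Z.
  H_1: rank ker ∂_1 − rank ∂_2 = (30 − 9) − 20 = 1, and ∂_2 has invariant factor 2 > 1, so H_1 = Z ⊕ Z/2.
  H_2: rank ker ∂_2 − rank ∂_3 = (20 − 20) − 0 = 0, and there is no ∂_3, so H_2 = 0.

As a check, the Euler characteristic is 10 − 30 + 20 = 0, which agrees with 1 − 1 + 0 = 0.

Hence the Betti numbers are b_0 = 1, b_1 = 1, b_2 = 0.

b_0 = 1, b_1 = 1, b_2 = 0.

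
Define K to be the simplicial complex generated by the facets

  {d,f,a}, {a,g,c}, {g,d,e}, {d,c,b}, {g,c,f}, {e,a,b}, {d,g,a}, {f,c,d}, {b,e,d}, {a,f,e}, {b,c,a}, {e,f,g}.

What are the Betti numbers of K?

b_0 = 1, b_1 = 0, b_2 = 0.

We work with the vertex ordering a < b < c < d < e < f < g. The simplices of K, each written with vertices in increasing order, are:

  0-simplices (7): a, b, c, d, e, f, g
  1-simplices (18): ab, ac, ad, ae, af, ag, bc, bd, be, cd, cf, cg, de, df, dg, ef, eg, fg
  2-simplices (12): abc, abe, acg, adf, adg, aef, bcd, bde, cdf, cfg, deg, efg

so the chain groups are C_0 ≅ Z^7, C_1 ≅ Z^18, C_2 ≅ Z^12.

∂_1: C_1 → C_0 sends each edge [p,q] (with p < q) to q − p. For instance
  ∂ab = b − a.
The resulting 7×18 matrix has rank 6, and its Smith normal form has invariant factors (1,1,1,1,1,1).

∂_2: C_2 → C_1 sends each 2-simplex [p,q,r] to [q,r] − [p,r] + [p,q]. For instance
  ∂cfg = fg − cg + cf,
  ∂bde = de − be + bd.
This gives a 18×12 integer matrix of rank 12; reducing to Smith normal form yields diagonal entries (1,1,1,1,1,1,1,1,1,1,1,2).

Computing H_k = (kernel of ∂_k) / (image of ∂_{k+1}):

  H_0: rank C_0 − rank ∂_1 = 7 − 6 = 1, and the invariant factors of ∂_1 are all 1, so H_0 = Z.
  H_1: rank ker ∂_1 − rank ∂_2 = (18 − 6) − 12 = 0, and ∂_2 has invariant factor 2 > 1, so H_1 = Z_2.
  H_2: rank ker ∂_2 − rank ∂_3 = (12 − 12) − 0 = 0, and there is no ∂_3, so H_2 = 0.

Hence the Betti numbers are b_0 = 1, b_1 = 0, b_2 = 0.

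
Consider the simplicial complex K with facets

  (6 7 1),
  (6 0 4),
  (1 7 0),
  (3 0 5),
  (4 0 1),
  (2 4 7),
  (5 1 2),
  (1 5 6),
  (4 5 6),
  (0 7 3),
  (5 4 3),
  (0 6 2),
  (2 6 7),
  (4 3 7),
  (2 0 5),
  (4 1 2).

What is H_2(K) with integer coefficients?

H_2 ≅ Z.

Order the vertices as 0 < 1 < 2 < 3 < 4 < 5 < 6 < 7. Listing each simplex with vertices in this order, K has dimension 2 with simplices:

  0-simplices (8): [0], [1], [2], [3], [4], [5], [6], [7]
  1-simplices (24): (24 of them)
  2-simplices (16): [0,1,4], [0,1,7], [0,2,5], [0,2,6], [0,3,5], [0,3,7], [0,4,6], [1,2,4], [1,2,5], [1,5,6], [1,6,7], [2,4,7], [2,6,7], [3,4,5], [3,4,7], [4,5,6]

Hence C_0 ≅ Z^8, C_1 ≅ Z^24, C_2 ≅ Z^16.

The boundary map ∂_1: C_1 → C_0 is given by ∂[p,q] = [q] − [p]. For instance
  ∂[3,5] = [5] − [3].
As a 8×24 matrix over Z this has rank 7, with invariant factors (1,1,1,1,1,1,1).

Boundary ∂_2: C_2 → C_1 acts by ∂[p,q,r] = [q,r] − [p,r] + [p,q]. For instance
  ∂[1,5,6] = [5,6] − [1,6] + [1,5],
  ∂[0,2,5] = [2,5] − [0,5] + [0,2].
This gives a 24×16 integer matrix of rank 15; reducing to Smith normal form yields diagonal entries (1,1,1,1,1,1,1,1,1,1,1,1,1,1,1).

From H_k ≅ ker(∂_k) / im(∂_{k+1}) we obtain:

  H_2: rank ker ∂_2 − rank ∂_3 = (16 − 15) − 0 = 1, and there is no ∂_3, so H_2 ≅ Z.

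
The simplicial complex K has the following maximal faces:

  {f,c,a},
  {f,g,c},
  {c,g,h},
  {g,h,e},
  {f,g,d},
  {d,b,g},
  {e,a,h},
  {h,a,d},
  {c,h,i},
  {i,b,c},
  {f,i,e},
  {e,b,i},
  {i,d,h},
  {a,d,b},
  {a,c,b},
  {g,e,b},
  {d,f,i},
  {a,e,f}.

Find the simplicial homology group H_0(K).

H_0 ≅ Z.

Order the vertices as a < b < c < d < e < f < g < h < i. Listing each simplex with vertices in this order, K has dimension 2 with simplices:

  0-simplices (9): a, b, c, d, e, f, g, h, i
  1-simplices (27): ab, ac, ad, ae, af, ah, bc, bd, be, bg, bi, cf, cg, ch, ci, df, dg, dh, di, ef, eg, eh, ei, fg, fi, gh, hi
  2-simplices (18): abc, abd, acf, adh, aef, aeh, bci, bdg, beg, bei, cfg, cgh, chi, dfg, dfi, dhi, efi, egh

giving chain groups C_0 ≅ Z^9, C_1 ≅ Z^27, C_2 ≅ Z^18.

Boundary ∂_1: C_1 → C_0 maps an edge to its endpoints' difference, ∂[p,q] = q − p. For instance
  ∂bc = c − b.
The 9×27 boundary matrix has rank 8 and Smith normal form diag(1,1,1,1,1,1,1,1).

The boundary map ∂_2: C_2 → C_1 maps a triangle to the signed sum of its edges. For instance
  ∂bdg = dg − bg + bd,
  ∂bei = ei − bi + be.
The resulting 27×18 matrix has rank 17, and its Smith normal form has invariant factors (1,1,1,1,1,1,1,1,1,1,1,1,1,1,1,1,1).

From H_k ≅ ker(∂_k) / im(∂_{k+1}) we obtain:

  H_0: rank C_0 − rank ∂_1 = 9 − 8 = 1, and the invariant factors of ∂_1 are all 1, so H_0 = Z.

(K is a triangulation of the torus T^2.)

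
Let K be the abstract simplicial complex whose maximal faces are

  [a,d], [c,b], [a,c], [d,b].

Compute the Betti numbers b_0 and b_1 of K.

b_0 = 1, b_1 = 1.

We work with the vertex ordering a < b < c < d. The simplices of K, each written with vertices in increasing order, are:

  0-simplices (4): a, b, c, d
  1-simplices (4): ac, ad, bc, bd

so the chain groups are C_0 ≅ Z^4, C_1 ≅ Z^4.

Boundary ∂_1: C_1 → C_0 maps an edge to its endpoints' difference, ∂[p,q] = q − p.
As a 4×4 matrix over Z this has rank 3, with invariant factors (1,1,1).

Now H_k = ker ∂_k / im ∂_{k+1}, so:

  H_0: rank C_0 − rank ∂_1 = 4 − 3 = 1, and the invariant factors of ∂_1 are all 1, so H_0 = Z.
  H_1: rank ker ∂_1 − rank ∂_2 = (4 − 3) − 0 = 1, and there is no ∂_2, so H_1 = Z.

As a check, the Euler characteristic is 4 − 4 = 0, which agrees with 1 − 1 = 0.
(K is a triangulation of the circle S^1.)

Hence the Betti numbers are b_0 = 1, b_1 = 1.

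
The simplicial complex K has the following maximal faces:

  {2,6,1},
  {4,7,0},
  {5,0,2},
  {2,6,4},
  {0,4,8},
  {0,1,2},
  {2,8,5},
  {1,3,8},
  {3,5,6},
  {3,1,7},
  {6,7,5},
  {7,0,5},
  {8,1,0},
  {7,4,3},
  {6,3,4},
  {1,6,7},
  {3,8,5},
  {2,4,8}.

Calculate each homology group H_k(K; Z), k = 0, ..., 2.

Fix the vertex order 0 < 1 < 2 < 3 < 4 < 5 < 6 < 7 < 8 and write every simplex with vertices in increasing order. Then dim K = 2 and the simplices of K are:

  0-simplices (9): [0], [1], [2], [3], [4], [5], [6], [7], [8]
  1-simplices (27): (27 of them)
  2-simplices (18): [0,1,2], [0,1,8], [0,2,5], [0,4,7], [0,4,8], [0,5,7], [1,2,6], [1,3,7], [1,3,8], [1,6,7], [2,4,6], [2,4,8], [2,5,8], [3,4,6], [3,4,7], [3,5,6], [3,5,8], [5,6,7]

so the chain groups are C_0 ≅ Z^9, C_1 ≅ Z^27, C_2 ≅ Z^18.

The boundary map ∂_1: C_1 → C_0 maps an edge to its endpoints' difference, ∂[p,q] = q − p. For instance
  ∂[1,7] = [7] − [1].
This gives a 9×27 integer matrix of rank 8; reducing to Smith normal form yields diagonal entries (1,1,1,1,1,1,1,1).

Boundary ∂_2: C_2 → C_1 maps a triangle to the signed sum of its edges. For instance
  ∂[2,5,8] = [5,8] − [2,8] + [2,5],
  ∂[3,4,7] = [4,7] − [3,7] + [3,4].
This gives a 27×18 integer matrix of rank 18; reducing to Smith normal form yields diagonal entries (1,1,1,1,1,1,1,1,1,1,1,1,1,1,1,1,1,2).

From H_k ≅ ker(∂_k) / im(∂_{k+1}) we obtain:

  H_0: rank C_0 − rank ∂_1 = 9 − 8 = 1, and the invariant factors of ∂_1 are all 1, so H_0 ≅ Z.
  H_1: rank ker ∂_1 − rank ∂_2 = (27 − 8) − 18 = 1, and ∂_2 has invariant factor 2 > 1, so H_1 ≅ Z ⊕ Z/2Z.
  H_2: rank ker ∂_2 − rank ∂_3 = (18 − 18) − 0 = 0, and there is no ∂_3, so H_2 ≅ 0.

As a check, the Euler characteristic is 9 − 27 + 18 = 0, which agrees with 1 − 1 + 0 = 0.

H_0 = Z,  H_1 = Z ⊕ Z/2Z,  H_2 = 0.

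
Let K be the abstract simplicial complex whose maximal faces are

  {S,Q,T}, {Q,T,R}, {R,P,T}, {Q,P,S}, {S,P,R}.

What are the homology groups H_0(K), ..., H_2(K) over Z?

Order the vertices as P < Q < R < S < T. Listing each simplex with vertices in this order, K has dimension 2 with simplices:

  0-simplices (5): P, Q, R, S, T
  1-simplices (10): PQ, PR, PS, PT, QR, QS, QT, RS, RT, ST
  2-simplices (5): PQS, PRS, PRT, QRT, QST

so the chain groups are C_0 ≅ Z^5, C_1 ≅ Z^10, C_2 ≅ Z^5.

The boundary map ∂_1: C_1 → C_0 sends each edge [p,q] (with p < q) to q − p.
As a 5×10 matrix over Z this has rank 4, with invariant factors (1,1,1,1).

∂_2: C_2 → C_1 acts by ∂[p,q,r] = [q,r] − [p,r] + [p,q]. For instance
  ∂PRS = RS − PS + PR,
  ∂PRT = RT − PT + PR.
This gives a 10×5 integer matrix of rank 5; reducing to Smith normal form yields diagonal entries (1,1,1,1,1).

From H_k ≅ ker(∂_k) / im(∂_{k+1}) we obtain:

  H_0: rank C_0 − rank ∂_1 = 5 − 4 = 1, and the invariant factors of ∂_1 are all 1, so H_0 ≅ Z.
  H_1: rank ker ∂_1 − rank ∂_2 = (10 − 4) − 5 = 1, and the invariant factors of ∂_2 are all 1, so H_1 ≅ Z.
  H_2: rank ker ∂_2 − rank ∂_3 = (5 − 5) − 0 = 0, and there is no ∂_3, so H_2 ≅ 0.

(K is a triangulation of the Möbius band.)

H_0 = Z,  H_1 = Z,  H_2 = 0.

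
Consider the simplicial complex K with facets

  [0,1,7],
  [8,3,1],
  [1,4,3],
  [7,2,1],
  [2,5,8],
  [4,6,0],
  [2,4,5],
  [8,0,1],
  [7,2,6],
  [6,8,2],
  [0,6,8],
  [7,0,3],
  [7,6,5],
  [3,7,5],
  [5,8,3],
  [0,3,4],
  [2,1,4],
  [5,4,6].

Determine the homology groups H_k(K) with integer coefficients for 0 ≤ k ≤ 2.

H_0 = Z,  H_1 = Z ⊕ Z/2,  H_2 = 0.

We work with the vertex ordering 0 < 1 < 2 < 3 < 4 < 5 < 6 < 7 < 8. The simplices of K, each written with vertices in increasing order, are:

  0-simplices (9): [0], [1], [2], [3], [4], [5], [6], [7], [8]
  1-simplices (27): (27 of them)
  2-simplices (18): [0,1,7], [0,1,8], [0,3,4], [0,3,7], [0,4,6], [0,6,8], [1,2,4], [1,2,7], [1,3,4], [1,3,8], [2,4,5], [2,5,8], [2,6,7], [2,6,8], [3,5,7], [3,5,8], [4,5,6], [5,6,7]

so the chain groups are C_0 ≅ Z^9, C_1 ≅ Z^27, C_2 ≅ Z^18.

The boundary map ∂_1: C_1 → C_0 is given by ∂[p,q] = [q] − [p].
As a 9×27 matrix over Z this has rank 8, with invariant factors (1,1,1,1,1,1,1,1).

The boundary map ∂_2: C_2 → C_1 maps a triangle to the signed sum of its edges. For instance
  ∂[1,2,7] = [2,7] − [1,7] + [1,2],
  ∂[3,5,7] = [5,7] − [3,7] + [3,5].
The resulting 27×18 matrix has rank 18, and its Smith normal form has invariant factors (1,1,1,1,1,1,1,1,1,1,1,1,1,1,1,1,1,2).

Now H_k = ker ∂_k / im ∂_{k+1}, so:

  H_0: rank C_0 − rank ∂_1 = 9 − 8 = 1, and the invariant factors of ∂_1 are all 1, so H_0 ≅ Z.
  H_1: rank ker ∂_1 − rank ∂_2 = (27 − 8) − 18 = 1, and ∂_2 has invariant factor 2 > 1, so H_1 ≅ Z ⊕ Z/2.
  H_2: rank ker ∂_2 − rank ∂_3 = (18 − 18) − 0 = 0, and there is no ∂_3, so H_2 ≅ 0.

As a check, the Euler characteristic is 9 − 27 + 18 = 0, which agrees with 1 − 1 + 0 = 0.
(K is a triangulation of the Klein bottle.)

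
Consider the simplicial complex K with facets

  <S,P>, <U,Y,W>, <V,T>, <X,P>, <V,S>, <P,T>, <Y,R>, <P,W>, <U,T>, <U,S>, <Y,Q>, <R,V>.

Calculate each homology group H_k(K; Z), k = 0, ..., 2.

H_0 = Z,  H_1 = Z^4,  H_2 = 0.

Take the total order P < Q < R < S < T < U < V < W < X < Y on the vertex set. Then K (dimension 2) consists of the simplices:

  0-simplices (10): P, Q, R, S, T, U, V, W, X, Y
  1-simplices (14): PS, PT, PW, PX, QY, RV, RY, SU, SV, TU, TV, UW, UY, WY
  2-simplices (1): UWY

giving chain groups C_0 ≅ Z^10, C_1 ≅ Z^14, C_2 ≅ Z^1.

Boundary ∂_1: C_1 → C_0 is given by ∂[p,q] = [q] − [p]. For instance
  ∂QY = Y − Q.
The resulting 10×14 matrix has rank 9, and its Smith normal form has invariant factors (1,1,1,1,1,1,1,1,1).

Boundary ∂_2: C_2 → C_1 sends each 2-simplex [p,q,r] to [q,r] − [p,r] + [p,q]. For instance
  ∂UWY = WY − UY + UW.
As a 14×1 matrix over Z this has rank 1, with invariant factors (1).

Computing H_k = (kernel of ∂_k) / (image of ∂_{k+1}):

  H_0: rank C_0 − rank ∂_1 = 10 − 9 = 1, and the invariant factors of ∂_1 are all 1, so H_0 = Z.
  H_1: rank ker ∂_1 − rank ∂_2 = (14 − 9) − 1 = 4, and the invariant factors of ∂_2 are all 1, so H_1 = Z^4.
  H_2: rank ker ∂_2 − rank ∂_3 = (1 − 1) − 0 = 0, and there is no ∂_3, so H_2 = 0.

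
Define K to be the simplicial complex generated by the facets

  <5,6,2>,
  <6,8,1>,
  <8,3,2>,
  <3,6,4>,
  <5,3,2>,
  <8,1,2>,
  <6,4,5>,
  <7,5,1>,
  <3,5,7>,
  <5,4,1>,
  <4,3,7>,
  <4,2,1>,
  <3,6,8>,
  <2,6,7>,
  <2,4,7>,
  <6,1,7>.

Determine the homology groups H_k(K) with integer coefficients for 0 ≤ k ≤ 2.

H_0 = Z,  H_1 = Z^2,  H_2 = Z.

Order the vertices as 1 < 2 < 3 < 4 < 5 < 6 < 7 < 8. Listing each simplex with vertices in this order, K has dimension 2 with simplices:

  0-simplices (8): [1], [2], [3], [4], [5], [6], [7], [8]
  1-simplices (24): (24 of them)
  2-simplices (16): [1,2,4], [1,2,8], [1,4,5], [1,5,7], [1,6,7], [1,6,8], [2,3,5], [2,3,8], [2,4,7], [2,5,6], [2,6,7], [3,4,6], [3,4,7], [3,5,7], [3,6,8], [4,5,6]

giving chain groups C_0 ≅ Z^8, C_1 ≅ Z^24, C_2 ≅ Z^16.

∂_1: C_1 → C_0 is given by ∂[p,q] = [q] − [p]. For instance
  ∂[2,5] = [5] − [2].
The 8×24 boundary matrix has rank 7 and Smith normal form diag(1,1,1,1,1,1,1).

The boundary map ∂_2: C_2 → C_1 acts by ∂[p,q,r] = [q,r] − [p,r] + [p,q]. For instance
  ∂[1,6,8] = [6,8] − [1,8] + [1,6],
  ∂[1,2,8] = [2,8] − [1,8] + [1,2].
This gives a 24×16 integer matrix of rank 15; reducing to Smith normal form yields diagonal entries (1,1,1,1,1,1,1,1,1,1,1,1,1,1,1).

From H_k ≅ ker(∂_k) / im(∂_{k+1}) we obtain:

  H_0: rank C_0 − rank ∂_1 = 8 − 7 = 1, and the invariant factors of ∂_1 are all 1, so H_0 = Z.
  H_1: rank ker ∂_1 − rank ∂_2 = (24 − 7) − 15 = 2, and the invariant factors of ∂_2 are all 1, so H_1 = Z^2.
  H_2: rank ker ∂_2 − rank ∂_3 = (16 − 15) − 0 = 1, and there is no ∂_3, so H_2 = Z.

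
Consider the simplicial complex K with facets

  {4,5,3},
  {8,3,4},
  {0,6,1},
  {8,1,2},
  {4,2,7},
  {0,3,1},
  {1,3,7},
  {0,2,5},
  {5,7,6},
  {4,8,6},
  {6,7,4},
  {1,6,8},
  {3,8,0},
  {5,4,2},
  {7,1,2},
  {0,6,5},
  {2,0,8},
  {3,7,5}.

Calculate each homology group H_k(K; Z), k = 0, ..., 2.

H_0 = Z,  H_1 = Z × Z/2,  H_2 = 0.

We work with the vertex ordering 0 < 1 < 2 < 3 < 4 < 5 < 6 < 7 < 8. The simplices of K, each written with vertices in increasing order, are:

  0-simplices (9): [0], [1], [2], [3], [4], [5], [6], [7], [8]
  1-simplices (27): (27 of them)
  2-simplices (18): [0,1,3], [0,1,6], [0,2,5], [0,2,8], [0,3,8], [0,5,6], [1,2,7], [1,2,8], [1,3,7], [1,6,8], [2,4,5], [2,4,7], [3,4,5], [3,4,8], [3,5,7], [4,6,7], [4,6,8], [5,6,7]

giving chain groups C_0 ≅ Z^9, C_1 ≅ Z^27, C_2 ≅ Z^18.

Boundary ∂_1: C_1 → C_0 sends each edge [p,q] (with p < q) to q − p.
The 9×27 boundary matrix has rank 8 and Smith normal form diag(1,1,1,1,1,1,1,1).

Boundary ∂_2: C_2 → C_1 sends each 2-simplex [p,q,r] to [q,r] − [p,r] + [p,q]. For instance
  ∂[4,6,7] = [6,7] − [4,7] + [4,6],
  ∂[0,5,6] = [5,6] − [0,6] + [0,5].
This gives a 27×18 integer matrix of rank 18; reducing to Smith normal form yields diagonal entries (1,1,1,1,1,1,1,1,1,1,1,1,1,1,1,1,1,2).

From H_k ≅ ker(∂_k) / im(∂_{k+1}) we obtain:

  H_0: rank C_0 − rank ∂_1 = 9 − 8 = 1, and the invariant factors of ∂_1 are all 1, so H_0 = Z.
  H_1: rank ker ∂_1 − rank ∂_2 = (27 − 8) − 18 = 1, and ∂_2 has invariant factor 2 > 1, so H_1 = Z × Z/2.
  H_2: rank ker ∂_2 − rank ∂_3 = (18 − 18) − 0 = 0, and there is no ∂_3, so H_2 = 0.

(K is a triangulation of the Klein bottle.)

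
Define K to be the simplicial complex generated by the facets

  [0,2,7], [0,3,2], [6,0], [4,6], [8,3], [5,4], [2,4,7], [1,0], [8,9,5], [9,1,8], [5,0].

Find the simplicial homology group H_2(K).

H_2 ≅ 0.

Take the total order 0 < 1 < 2 < 3 < 4 < 5 < 6 < 7 < 8 < 9 on the vertex set. Then K (dimension 2) consists of the simplices:

  0-simplices (10): [0], [1], [2], [3], [4], [5], [6], [7], [8], [9]
  1-simplices (18): [0,1], [0,2], [0,3], [0,5], [0,6], [0,7], [1,8], [1,9], [2,3], [2,4], [2,7], [3,8], [4,5], [4,6], [4,7], [5,8], [5,9], [8,9]
  2-simplices (5): [0,2,3], [0,2,7], [1,8,9], [2,4,7], [5,8,9]

so the chain groups are C_0 ≅ Z^10, C_1 ≅ Z^18, C_2 ≅ Z^5.

The boundary map ∂_1: C_1 → C_0 is given by ∂[p,q] = [q] − [p]. For instance
  ∂[5,9] = [9] − [5].
The resulting 10×18 matrix has rank 9, and its Smith normal form has invariant factors (1,1,1,1,1,1,1,1,1).

∂_2: C_2 → C_1 acts by ∂[p,q,r] = [q,r] − [p,r] + [p,q]. For instance
  ∂[1,8,9] = [8,9] − [1,9] + [1,8],
  ∂[2,4,7] = [4,7] − [2,7] + [2,4].
The 18×5 boundary matrix has rank 5 and Smith normal form diag(1,1,1,1,1).

Now H_k = ker ∂_k / im ∂_{k+1}, so:

  H_2: rank ker ∂_2 − rank ∂_3 = (5 − 5) − 0 = 0, and there is no ∂_3, so H_2 ≅ 0.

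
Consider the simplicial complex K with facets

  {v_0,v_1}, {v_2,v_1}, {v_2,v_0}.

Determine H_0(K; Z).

Order the vertices as v_0 < v_1 < v_2. Listing each simplex with vertices in this order, K has dimension 1 with simplices:

  0-simplices (3): [v_0], [v_1], [v_2]
  1-simplices (3): [v_0,v_1], [v_0,v_2], [v_1,v_2]

so the chain groups are C_0 ≅ Z^3, C_1 ≅ Z^3.

The boundary map ∂_1: C_1 → C_0 maps an edge to its endpoints' difference, ∂[p,q] = q − p.
The 3×3 boundary matrix has rank 2 and Smith normal form diag(1,1).

Computing H_k = (kernel of ∂_k) / (image of ∂_{k+1}):

  H_0: rank C_0 − rank ∂_1 = 3 − 2 = 1, and the invariant factors of ∂_1 are all 1, so H_0 = Z.

H_0 ≅ Z.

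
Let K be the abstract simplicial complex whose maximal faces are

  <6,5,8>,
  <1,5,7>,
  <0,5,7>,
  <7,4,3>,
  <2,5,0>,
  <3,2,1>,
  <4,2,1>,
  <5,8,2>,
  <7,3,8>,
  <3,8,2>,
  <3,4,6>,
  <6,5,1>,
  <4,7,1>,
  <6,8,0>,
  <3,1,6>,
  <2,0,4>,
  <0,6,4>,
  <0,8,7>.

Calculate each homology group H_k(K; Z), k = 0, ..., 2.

We work with the vertex ordering 0 < 1 < 2 < 3 < 4 < 5 < 6 < 7 < 8. The simplices of K, each written with vertices in increasing order, are:

  0-simplices (9): [0], [1], [2], [3], [4], [5], [6], [7], [8]
  1-simplices (27): (27 of them)
  2-simplices (18): [0,2,4], [0,2,5], [0,4,6], [0,5,7], [0,6,8], [0,7,8], [1,2,3], [1,2,4], [1,3,6], [1,4,7], [1,5,6], [1,5,7], [2,3,8], [2,5,8], [3,4,6], [3,4,7], [3,7,8], [5,6,8]

giving chain groups C_0 ≅ Z^9, C_1 ≅ Z^27, C_2 ≅ Z^18.

∂_1: C_1 → C_0 sends each edge [p,q] (with p < q) to q − p. For instance
  ∂[0,6] = [6] − [0].
The resulting 9×27 matrix has rank 8, and its Smith normal form has invariant factors (1,1,1,1,1,1,1,1).

Boundary ∂_2: C_2 → C_1 acts by ∂[p,q,r] = [q,r] − [p,r] + [p,q]. For instance
  ∂[3,7,8] = [7,8] − [3,8] + [3,7],
  ∂[0,6,8] = [6,8] − [0,8] + [0,6].
As a 27×18 matrix over Z this has rank 18, with invariant factors (1,1,1,1,1,1,1,1,1,1,1,1,1,1,1,1,1,2).

Reading off H_k = ker ∂_k / im ∂_{k+1}:

  H_0: rank C_0 − rank ∂_1 = 9 − 8 = 1, and the invariant factors of ∂_1 are all 1, so H_0 = Z.
  H_1: rank ker ∂_1 − rank ∂_2 = (27 − 8) − 18 = 1, and ∂_2 has invariant factor 2 > 1, so H_1 = Z ⊕ Z/2.
  H_2: rank ker ∂_2 − rank ∂_3 = (18 − 18) − 0 = 0, and there is no ∂_3, so H_2 = 0.

H_0 ≅ Z,  H_1 ≅ Z ⊕ Z/2,  H_2 = 0.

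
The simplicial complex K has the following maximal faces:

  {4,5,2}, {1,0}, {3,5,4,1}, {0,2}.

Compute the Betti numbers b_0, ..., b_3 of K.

b_0 = 1, b_1 = 1, b_2 = 0, b_3 = 0.

Take the total order 0 < 1 < 2 < 3 < 4 < 5 on the vertex set. Then K (dimension 3) consists of the simplices:

  0-simplices (6): [0], [1], [2], [3], [4], [5]
  1-simplices (10): [0,1], [0,2], [1,3], [1,4], [1,5], [2,4], [2,5], [3,4], [3,5], [4,5]
  2-simplices (5): [1,3,4], [1,3,5], [1,4,5], [2,4,5], [3,4,5]
  3-simplices (1): [1,3,4,5]

giving chain groups C_0 ≅ Z^6, C_1 ≅ Z^10, C_2 ≅ Z^5, C_3 ≅ Z^1.

∂_1: C_1 → C_0 maps an edge to its endpoints' difference, ∂[p,q] = q − p. For instance
  ∂[1,5] = [5] − [1].
As a 6×10 matrix over Z this has rank 5, with invariant factors (1,1,1,1,1).

Boundary ∂_2: C_2 → C_1 maps a triangle to the signed sum of its edges. For instance
  ∂[3,4,5] = [4,5] − [3,5] + [3,4],
  ∂[1,3,4] = [3,4] − [1,4] + [1,3].
This gives a 10×5 integer matrix of rank 4; reducing to Smith normal form yields diagonal entries (1,1,1,1).

The boundary map ∂_3: C_3 → C_2 sends each 3-simplex σ to the alternating sum Σ_i (−1)^i (σ with its i-th vertex removed). For instance
  ∂[1,3,4,5] = [3,4,5] − [1,4,5] + [1,3,5] − [1,3,4].
This gives a 5×1 integer matrix of rank 1; reducing to Smith normal form yields diagonal entries (1).

Reading off H_k = ker ∂_k / im ∂_{k+1}:

  H_0: rank C_0 − rank ∂_1 = 6 − 5 = 1, and the invariant factors of ∂_1 are all 1, so H_0 = Z.
  H_1: rank ker ∂_1 − rank ∂_2 = (10 − 5) − 4 = 1, and the invariant factors of ∂_2 are all 1, so H_1 = Z.
  H_2: rank ker ∂_2 − rank ∂_3 = (5 − 4) − 1 = 0, and the invariant factors of ∂_3 are all 1, so H_2 = 0.
  H_3: rank ker ∂_3 − rank ∂_4 = (1 − 1) − 0 = 0, and there is no ∂_4, so H_3 = 0.

Hence the Betti numbers are b_0 = 1, b_1 = 1, b_2 = 0, b_3 = 0.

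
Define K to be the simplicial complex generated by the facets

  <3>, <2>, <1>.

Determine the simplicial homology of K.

K has 3 vertices.
rank ∂_0 = 0, rank ∂_1 = 0 ⇒ b_0 = 3 − 0 − 0 = 3. So H_0 ≅ Z^3.

H_0 = Z^3.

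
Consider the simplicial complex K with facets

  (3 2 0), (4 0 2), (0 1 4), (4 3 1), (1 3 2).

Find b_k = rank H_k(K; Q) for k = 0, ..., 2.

Take the total order 0 < 1 < 2 < 3 < 4 on the vertex set. Then K (dimension 2) consists of the simplices:

  0-simplices (5): [0], [1], [2], [3], [4]
  1-simplices (10): [0,1], [0,2], [0,3], [0,4], [1,2], [1,3], [1,4], [2,3], [2,4], [3,4]
  2-simplices (5): [0,1,4], [0,2,3], [0,2,4], [1,2,3], [1,3,4]

giving chain groups C_0 ≅ Z^5, C_1 ≅ Z^10, C_2 ≅ Z^5.

∂_1: C_1 → C_0 maps an edge to its endpoints' difference, ∂[p,q] = q − p. For instance
  ∂[0,1] = [1] − [0].
The resulting 5×10 matrix has rank 4, and its Smith normal form has invariant factors (1,1,1,1).

The boundary map ∂_2: C_2 → C_1 acts by ∂[p,q,r] = [q,r] − [p,r] + [p,q]. For instance
  ∂[0,1,4] = [1,4] − [0,4] + [0,1],
  ∂[0,2,4] = [2,4] − [0,4] + [0,2].
The resulting 10×5 matrix has rank 5, and its Smith normal form has invariant factors (1,1,1,1,1).

Reading off H_k = ker ∂_k / im ∂_{k+1}:

  H_0: rank C_0 − rank ∂_1 = 5 − 4 = 1, and the invariant factors of ∂_1 are all 1, so H_0 = Z.
  H_1: rank ker ∂_1 − rank ∂_2 = (10 − 4) − 5 = 1, and the invariant factors of ∂_2 are all 1, so H_1 = Z.
  H_2: rank ker ∂_2 − rank ∂_3 = (5 − 5) − 0 = 0, and there is no ∂_3, so H_2 = 0.

(K is a triangulation of the Möbius band.)

Hence the Betti numbers are b_0 = 1, b_1 = 1, b_2 = 0.

b_0 = 1, b_1 = 1, b_2 = 0.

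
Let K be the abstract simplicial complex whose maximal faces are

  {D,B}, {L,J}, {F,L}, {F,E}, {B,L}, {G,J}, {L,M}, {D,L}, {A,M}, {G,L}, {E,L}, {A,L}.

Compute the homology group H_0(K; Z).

H_0 ≅ Z.

Fix the vertex order A < B < D < E < F < G < J < L < M and write every simplex with vertices in increasing order. Then dim K = 1 and the simplices of K are:

  0-simplices (9): A, B, D, E, F, G, J, L, M
  1-simplices (12): AL, AM, BD, BL, DL, EF, EL, FL, GJ, GL, JL, LM

so the chain groups are C_0 ≅ Z^9, C_1 ≅ Z^12.

∂_1: C_1 → C_0 maps an edge to its endpoints' difference, ∂[p,q] = q − p. For instance
  ∂GJ = J − G.
This gives a 9×12 integer matrix of rank 8; reducing to Smith normal form yields diagonal entries (1,1,1,1,1,1,1,1).

Computing H_k = (kernel of ∂_k) / (image of ∂_{k+1}):

  H_0: rank C_0 − rank ∂_1 = 9 − 8 = 1, and the invariant factors of ∂_1 are all 1, so H_0 ≅ Z.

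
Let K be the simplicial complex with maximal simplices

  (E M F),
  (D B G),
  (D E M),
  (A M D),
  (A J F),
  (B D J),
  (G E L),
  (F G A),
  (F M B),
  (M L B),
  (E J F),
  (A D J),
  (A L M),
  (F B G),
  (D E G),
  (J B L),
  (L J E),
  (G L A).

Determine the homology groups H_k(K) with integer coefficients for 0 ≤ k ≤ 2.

Order the vertices as A < B < D < E < F < G < J < L < M. Listing each simplex with vertices in this order, K has dimension 2 with simplices:

  0-simplices (9): A, B, D, E, F, G, J, L, M
  1-simplices (27): AD, AF, AG, AJ, AL, AM, BD, BF, BG, BJ, BL, BM, DE, DG, DJ, DM, EF, EG, EJ, EL, EM, FG, FJ, FM, GL, JL, LM
  2-simplices (18): ADJ, ADM, AFG, AFJ, AGL, ALM, BDG, BDJ, BFG, BFM, BJL, BLM, DEG, DEM, EFJ, EFM, EGL, EJL

giving chain groups C_0 ≅ Z^9, C_1 ≅ Z^27, C_2 ≅ Z^18.

Boundary ∂_1: C_1 → C_0 maps an edge to its endpoints' difference, ∂[p,q] = q − p. For instance
  ∂EM = M − E.
The resulting 9×27 matrix has rank 8, and its Smith normal form has invariant factors (1,1,1,1,1,1,1,1).

Boundary ∂_2: C_2 → C_1 maps a triangle to the signed sum of its edges. For instance
  ∂BLM = LM − BM + BL,
  ∂ALM = LM − AM + AL.
The 27×18 boundary matrix has rank 17 and Smith normal form diag(1,1,1,1,1,1,1,1,1,1,1,1,1,1,1,1,1).

Computing H_k = (kernel of ∂_k) / (image of ∂_{k+1}):

  H_0: rank C_0 − rank ∂_1 = 9 − 8 = 1, and the invariant factors of ∂_1 are all 1, so H_0 ≅ Z.
  H_1: rank ker ∂_1 − rank ∂_2 = (27 − 8) − 17 = 2, and the invariant factors of ∂_2 are all 1, so H_1 ≅ Z^2.
  H_2: rank ker ∂_2 − rank ∂_3 = (18 − 17) − 0 = 1, and there is no ∂_3, so H_2 ≅ Z.

H_0 = Z,  H_1 = Z^2,  H_2 = Z.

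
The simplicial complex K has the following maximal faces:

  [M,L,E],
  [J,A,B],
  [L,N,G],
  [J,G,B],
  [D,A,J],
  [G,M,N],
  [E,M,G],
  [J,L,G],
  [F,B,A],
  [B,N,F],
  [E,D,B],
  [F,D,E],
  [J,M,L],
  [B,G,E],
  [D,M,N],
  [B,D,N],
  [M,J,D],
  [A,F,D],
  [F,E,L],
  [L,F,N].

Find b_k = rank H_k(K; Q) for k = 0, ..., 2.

b_0 = 1, b_1 = 1, b_2 = 0.

We work with the vertex ordering A < B < D < E < F < G < J < L < M < N. The simplices of K, each written with vertices in increasing order, are:

  0-simplices (10): A, B, D, E, F, G, J, L, M, N
  1-simplices (30): AB, AD, AF, AJ, BD, BE, BF, BG, BJ, BN, DE, DF, DJ, DM, DN, EF, EG, EL, EM, FL, FN, GJ, GL, GM, GN, JL, JM, LM, LN, MN
  2-simplices (20): ABF, ABJ, ADF, ADJ, BDE, BDN, BEG, BFN, BGJ, DEF, DJM, DMN, EFL, EGM, ELM, FLN, GJL, GLN, GMN, JLM

giving chain groups C_0 ≅ Z^10, C_1 ≅ Z^30, C_2 ≅ Z^20.

The boundary map ∂_1: C_1 → C_0 is given by ∂[p,q] = [q] − [p]. For instance
  ∂BN = N − B.
This gives a 10×30 integer matrix of rank 9; reducing to Smith normal form yields diagonal entries (1,1,1,1,1,1,1,1,1).

Boundary ∂_2: C_2 → C_1 sends each 2-simplex [p,q,r] to [q,r] − [p,r] + [p,q]. For instance
  ∂BFN = FN − BN + BF,
  ∂GLN = LN − GN + GL.
The 30×20 boundary matrix has rank 20 and Smith normal form diag(1,1,1,1,1,1,1,1,1,1,1,1,1,1,1,1,1,1,1,2).

Reading off H_k = ker ∂_k / im ∂_{k+1}:

  H_0: rank C_0 − rank ∂_1 = 10 − 9 = 1, and the invariant factors of ∂_1 are all 1, so H_0 ≅ Z.
  H_1: rank ker ∂_1 − rank ∂_2 = (30 − 9) − 20 = 1, and ∂_2 has invariant factor 2 > 1, so H_1 ≅ Z ⊕ Z/2Z.
  H_2: rank ker ∂_2 − rank ∂_3 = (20 − 20) − 0 = 0, and there is no ∂_3, so H_2 ≅ 0.

(K is a triangulation of the Klein bottle.)

Hence the Betti numbers are b_0 = 1, b_1 = 1, b_2 = 0.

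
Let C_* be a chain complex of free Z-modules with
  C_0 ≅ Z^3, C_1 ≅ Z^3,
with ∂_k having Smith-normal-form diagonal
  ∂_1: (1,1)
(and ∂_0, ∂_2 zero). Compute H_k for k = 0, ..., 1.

H_0: b_0 = 3 − 0 − 2 = 1; torsion from ∂_1 factors > 1: none. So H_0 ≅ Z.
H_1: b_1 = 3 − 2 − 0 = 1; torsion from ∂_2 factors > 1: none. So H_1 ≅ Z.

H_0 ≅ Z,  H_1 ≅ Z.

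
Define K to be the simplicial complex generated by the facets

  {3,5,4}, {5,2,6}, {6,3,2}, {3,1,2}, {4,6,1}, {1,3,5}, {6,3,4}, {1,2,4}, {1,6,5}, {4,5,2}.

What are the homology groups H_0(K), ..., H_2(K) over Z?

Order the vertices as 1 < 2 < 3 < 4 < 5 < 6. Listing each simplex with vertices in this order, K has dimension 2 with simplices:

  0-simplices (6): [1], [2], [3], [4], [5], [6]
  1-simplices (15): [1,2], [1,3], [1,4], [1,5], [1,6], [2,3], [2,4], [2,5], [2,6], [3,4], [3,5], [3,6], [4,5], [4,6], [5,6]
  2-simplices (10): [1,2,3], [1,2,4], [1,3,5], [1,4,6], [1,5,6], [2,3,6], [2,4,5], [2,5,6], [3,4,5], [3,4,6]

giving chain groups C_0 ≅ Z^6, C_1 ≅ Z^15, C_2 ≅ Z^10.

∂_1: C_1 → C_0 is given by ∂[p,q] = [q] − [p]. For instance
  ∂[3,5] = [5] − [3].
This gives a 6×15 integer matrix of rank 5; reducing to Smith normal form yields diagonal entries (1,1,1,1,1).

Boundary ∂_2: C_2 → C_1 maps a triangle to the signed sum of its edges. For instance
  ∂[2,4,5] = [4,5] − [2,5] + [2,4],
  ∂[2,5,6] = [5,6] − [2,6] + [2,5].
The 15×10 boundary matrix has rank 10 and Smith normal form diag(1,1,1,1,1,1,1,1,1,2).

From H_k ≅ ker(∂_k) / im(∂_{k+1}) we obtain:

  H_0: rank C_0 − rank ∂_1 = 6 − 5 = 1, and the invariant factors of ∂_1 are all 1, so H_0 ≅ Z.
  H_1: rank ker ∂_1 − rank ∂_2 = (15 − 5) − 10 = 0, and ∂_2 has invariant factor 2 > 1, so H_1 ≅ Z/2.
  H_2: rank ker ∂_2 − rank ∂_3 = (10 − 10) − 0 = 0, and there is no ∂_3, so H_2 ≅ 0.

As a check, the Euler characteristic is 6 − 15 + 10 = 1, which agrees with 1 − 0 + 0 = 1.

H_0 = Z,  H_1 = Z/2,  H_2 = 0.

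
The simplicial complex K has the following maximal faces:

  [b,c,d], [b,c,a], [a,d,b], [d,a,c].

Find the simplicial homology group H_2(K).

H_2 ≅ Z.

Take the total order a < b < c < d on the vertex set. Then K (dimension 2) consists of the simplices:

  0-simplices (4): a, b, c, d
  1-simplices (6): ab, ac, ad, bc, bd, cd
  2-simplices (4): abc, abd, acd, bcd

giving chain groups C_0 ≅ Z^4, C_1 ≅ Z^6, C_2 ≅ Z^4.

Boundary ∂_1: C_1 → C_0 sends each edge [p,q] (with p < q) to q − p.
The resulting 4×6 matrix has rank 3, and its Smith normal form has invariant factors (1,1,1).

The boundary map ∂_2: C_2 → C_1 acts by ∂[p,q,r] = [q,r] − [p,r] + [p,q]. For instance
  ∂acd = cd − ad + ac,
  ∂abc = bc − ac + ab.
The resulting 6×4 matrix has rank 3, and its Smith normal form has invariant factors (1,1,1).

From H_k ≅ ker(∂_k) / im(∂_{k+1}) we obtain:

  H_2: rank ker ∂_2 − rank ∂_3 = (4 − 3) − 0 = 1, and there is no ∂_3, so H_2 ≅ Z.

(K is a triangulation of the 2-sphere S^2.)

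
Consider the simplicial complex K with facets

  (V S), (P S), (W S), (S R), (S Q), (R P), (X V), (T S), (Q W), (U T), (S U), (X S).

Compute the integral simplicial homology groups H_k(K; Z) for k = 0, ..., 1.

H_0 ≅ Z,  H_1 ≅ Z^4.

Fix the vertex order P < Q < R < S < T < U < V < W < X and write every simplex with vertices in increasing order. Then dim K = 1 and the simplices of K are:

  0-simplices (9): P, Q, R, S, T, U, V, W, X
  1-simplices (12): PR, PS, QS, QW, RS, ST, SU, SV, SW, SX, TU, VX

giving chain groups C_0 ≅ Z^9, C_1 ≅ Z^12.

The boundary map ∂_1: C_1 → C_0 maps an edge to its endpoints' difference, ∂[p,q] = q − p. For instance
  ∂PR = R − P.
As a 9×12 matrix over Z this has rank 8, with invariant factors (1,1,1,1,1,1,1,1).

Now H_k = ker ∂_k / im ∂_{k+1}, so:

  H_0: rank C_0 − rank ∂_1 = 9 − 8 = 1, and the invariant factors of ∂_1 are all 1, so H_0 = Z.
  H_1: rank ker ∂_1 − rank ∂_2 = (12 − 8) − 0 = 4, and there is no ∂_2, so H_1 = Z^4.

(K is a triangulation of a wedge of 4 circles.)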